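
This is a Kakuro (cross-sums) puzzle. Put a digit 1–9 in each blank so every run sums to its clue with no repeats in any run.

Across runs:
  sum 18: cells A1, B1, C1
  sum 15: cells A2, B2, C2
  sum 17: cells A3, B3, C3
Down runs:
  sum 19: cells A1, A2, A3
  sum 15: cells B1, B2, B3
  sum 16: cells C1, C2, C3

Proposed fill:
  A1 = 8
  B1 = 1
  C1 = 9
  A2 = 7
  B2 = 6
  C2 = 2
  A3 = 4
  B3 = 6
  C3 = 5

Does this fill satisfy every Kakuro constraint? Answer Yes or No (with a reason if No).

No — the across run A3–C3 sums to 15, not 17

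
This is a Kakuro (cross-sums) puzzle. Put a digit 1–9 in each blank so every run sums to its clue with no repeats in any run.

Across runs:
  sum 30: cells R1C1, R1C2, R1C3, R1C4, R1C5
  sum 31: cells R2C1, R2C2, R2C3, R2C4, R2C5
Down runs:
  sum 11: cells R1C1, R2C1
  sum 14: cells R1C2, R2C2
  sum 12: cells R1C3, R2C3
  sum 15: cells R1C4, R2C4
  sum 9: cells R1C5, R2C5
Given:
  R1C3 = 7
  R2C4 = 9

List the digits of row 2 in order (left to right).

7 6 5 9 4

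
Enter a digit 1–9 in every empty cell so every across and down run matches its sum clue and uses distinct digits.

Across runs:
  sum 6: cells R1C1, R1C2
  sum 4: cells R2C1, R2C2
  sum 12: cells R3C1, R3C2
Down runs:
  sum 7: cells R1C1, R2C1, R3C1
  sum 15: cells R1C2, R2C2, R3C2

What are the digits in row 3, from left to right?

4 8

4 in 2 cells must be {1,3}; 7 in 3 cells must be {1,2,4}.
The 4 across and the 7 down share only 1, so R2C1 = 1.
R2C2 = 4 − 1 = 3 completes the 4 across.
Given what's placed, R3C1 must be 4 to fit the 12 across and 7 down.
R3C2 = 12 − 4 = 8 completes the 12 across.
R1C1 = 7 − 5 = 2 completes the 7 down.
R1C2 = 6 − 2 = 4 completes the 6 across.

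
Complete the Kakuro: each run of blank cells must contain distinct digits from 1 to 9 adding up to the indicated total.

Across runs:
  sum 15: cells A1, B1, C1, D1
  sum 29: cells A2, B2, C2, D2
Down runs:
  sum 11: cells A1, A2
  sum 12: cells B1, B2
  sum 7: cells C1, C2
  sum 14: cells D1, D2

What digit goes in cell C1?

2

29 in 4 cells must be {5,7,8,9}.
Only 5 fits C2 under both its across sum 29 and down sum 7.
C1 = 7 − 5 = 2 completes the 7 down.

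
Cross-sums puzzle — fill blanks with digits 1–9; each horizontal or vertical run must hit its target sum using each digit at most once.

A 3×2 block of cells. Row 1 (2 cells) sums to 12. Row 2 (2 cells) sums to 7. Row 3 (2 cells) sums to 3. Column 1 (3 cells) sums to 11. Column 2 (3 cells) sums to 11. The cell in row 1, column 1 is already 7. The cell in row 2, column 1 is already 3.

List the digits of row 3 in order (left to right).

3 in 2 cells must be {1,2}.
(1,2) = 12 − 7 = 5 completes the 12 across.
(2,2) = 7 − 3 = 4 completes the 7 across.
(3,1) = 11 − 10 = 1 completes the 11 down.
(3,2) = 3 − 1 = 2 completes the 3 across.

1 2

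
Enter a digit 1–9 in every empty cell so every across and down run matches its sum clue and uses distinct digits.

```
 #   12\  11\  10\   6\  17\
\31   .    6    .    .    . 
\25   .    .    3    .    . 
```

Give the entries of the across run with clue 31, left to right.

5 6 7 4 9

17 in 2 cells must be {8,9}.
R1C3 = 10 − 3 = 7 completes the 10 down.
R2C2 = 11 − 6 = 5 completes the 11 down.
No cell is forced outright now. R1C5 can only be 8 or 9 (the digits allowed by both its 31 across and its 17 down). If R1C5 = 8: that forces R1C1 = 9, R1C4 = 1, after which R2C1 would have to be in {1,2,4,6,7,8,9} for the 25 across but in {3} for the 12 down — contradiction. So R1C5 = 9.
R2C5 = 17 − 9 = 8 completes the 17 down.
Given what's placed, R2C1 must be 7 to fit the 25 across and 12 down.
R2C4 = 25 − 23 = 2 completes the 25 across.
R1C1 = 12 − 7 = 5 completes the 12 down.
R1C4 = 31 − 27 = 4 completes the 31 across.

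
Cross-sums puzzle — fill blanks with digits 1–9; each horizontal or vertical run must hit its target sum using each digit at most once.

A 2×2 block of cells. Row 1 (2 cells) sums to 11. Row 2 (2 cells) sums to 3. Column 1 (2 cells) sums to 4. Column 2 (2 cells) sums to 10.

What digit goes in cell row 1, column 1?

3

3 in 2 cells must be {1,2}; 4 in 2 cells must be {1,3}.
The 11 across and the 4 down share only 3, so (1,1) = 3.
(1,2) = 11 − 3 = 8 completes the 11 across.
(2,1) = 4 − 3 = 1 completes the 4 down.
(2,2) = 3 − 1 = 2 completes the 3 across.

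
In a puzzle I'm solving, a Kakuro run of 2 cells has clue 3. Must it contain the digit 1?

The only way to make 3 from 2 distinct digits is {1,2}, which contains 1.

Yes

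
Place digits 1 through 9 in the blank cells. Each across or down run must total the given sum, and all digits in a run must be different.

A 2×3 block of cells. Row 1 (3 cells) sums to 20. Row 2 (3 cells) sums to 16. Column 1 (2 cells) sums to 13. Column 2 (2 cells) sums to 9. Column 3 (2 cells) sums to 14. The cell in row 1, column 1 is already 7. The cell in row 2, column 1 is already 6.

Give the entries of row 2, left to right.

6 1 9

No cell is forced outright now. (2,3) can only be 8 or 9 (the digits allowed by both its 16 across and its 14 down). If (2,3) = 8: then (1,3) would have to be in {4,5,8,9} for the 20 across but in {6} for the 14 down — contradiction. So (2,3) = 9.
(1,3) = 14 − 9 = 5 completes the 14 down.
(2,2) = 16 − 15 = 1 completes the 16 across.
(1,2) = 20 − 12 = 8 completes the 20 across.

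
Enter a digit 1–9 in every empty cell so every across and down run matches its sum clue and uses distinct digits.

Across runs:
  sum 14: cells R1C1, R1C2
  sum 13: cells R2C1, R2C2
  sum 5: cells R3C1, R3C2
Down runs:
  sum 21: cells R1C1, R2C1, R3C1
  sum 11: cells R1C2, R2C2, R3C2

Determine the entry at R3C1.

The 5 across and the 21 down share only 4, so R3C1 = 4.
R3C2 = 5 − 4 = 1 completes the 5 across.
Nothing is forced directly, so branch on R1C1, whose candidates are 8 or 9. If R1C1 = 9: then R1C2 would have to be in {5} for the 14 across but in {2,3,4,6,7,8} for the 11 down — contradiction. So R1C1 = 8.
R1C2 = 14 − 8 = 6 completes the 14 across.
R2C1 = 21 − 12 = 9 completes the 21 down.
R2C2 = 13 − 9 = 4 completes the 13 across.

4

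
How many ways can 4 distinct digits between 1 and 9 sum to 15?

6

4 distinct digits from 1–9 sum between 10 and 30.
Enumerating: {1,2,3,9}, {1,2,4,8}, {1,2,5,7}, {1,3,4,7}, {1,3,5,6}, {2,3,4,6}.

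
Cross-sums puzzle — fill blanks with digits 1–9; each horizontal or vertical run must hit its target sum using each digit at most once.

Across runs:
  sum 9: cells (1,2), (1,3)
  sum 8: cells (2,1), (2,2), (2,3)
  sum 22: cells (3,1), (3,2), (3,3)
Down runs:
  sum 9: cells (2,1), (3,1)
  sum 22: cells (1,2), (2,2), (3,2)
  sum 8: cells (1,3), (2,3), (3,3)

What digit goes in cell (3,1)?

8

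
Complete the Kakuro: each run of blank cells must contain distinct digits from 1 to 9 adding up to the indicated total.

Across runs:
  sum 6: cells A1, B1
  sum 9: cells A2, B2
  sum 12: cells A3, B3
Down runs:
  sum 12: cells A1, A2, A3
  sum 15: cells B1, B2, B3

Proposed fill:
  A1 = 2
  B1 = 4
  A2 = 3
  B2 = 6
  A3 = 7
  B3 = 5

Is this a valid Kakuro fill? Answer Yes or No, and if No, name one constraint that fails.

Across: 2+4=6; 3+6=9; 7+5=12. Down: 2+3+7=12; 4+6+5=15. No digit repeats within any run.

Yes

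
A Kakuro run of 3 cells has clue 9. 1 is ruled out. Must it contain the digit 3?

The only way to make 9 from 3 distinct digits under that restriction is {2,3,4}, which contains 3.

Yes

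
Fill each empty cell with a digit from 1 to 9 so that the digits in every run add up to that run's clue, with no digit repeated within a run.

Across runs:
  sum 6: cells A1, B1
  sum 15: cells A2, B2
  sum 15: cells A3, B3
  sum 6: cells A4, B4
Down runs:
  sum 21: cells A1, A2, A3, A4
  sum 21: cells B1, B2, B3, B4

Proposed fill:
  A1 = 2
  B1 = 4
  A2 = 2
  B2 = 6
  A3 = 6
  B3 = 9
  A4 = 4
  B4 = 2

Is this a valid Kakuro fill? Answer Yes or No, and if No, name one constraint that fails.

No — the down run A1–A4 sums to 14, not 21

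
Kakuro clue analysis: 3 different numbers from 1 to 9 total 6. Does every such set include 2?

Yes

The only way to make 6 from 3 distinct digits is {1,2,3}, which contains 2.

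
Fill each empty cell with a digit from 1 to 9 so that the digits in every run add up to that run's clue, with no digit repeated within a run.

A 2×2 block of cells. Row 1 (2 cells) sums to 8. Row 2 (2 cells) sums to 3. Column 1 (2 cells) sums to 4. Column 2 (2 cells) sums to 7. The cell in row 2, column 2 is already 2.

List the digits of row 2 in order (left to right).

3 in 2 cells must be {1,2}; 4 in 2 cells must be {1,3}.
(1,2) = 7 − 2 = 5 completes the 7 down.
(2,1) = 3 − 2 = 1 completes the 3 across.
(1,1) = 8 − 5 = 3 completes the 8 across.

1 2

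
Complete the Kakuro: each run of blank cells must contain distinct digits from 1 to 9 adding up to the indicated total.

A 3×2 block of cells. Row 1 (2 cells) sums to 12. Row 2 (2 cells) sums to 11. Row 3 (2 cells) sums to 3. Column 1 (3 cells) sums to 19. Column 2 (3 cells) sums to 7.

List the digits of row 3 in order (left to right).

2 1

3 in 2 cells must be {1,2}; 7 in 3 cells must be {1,2,4}.
The 12 across and the 7 down share only 4, so (1,2) = 4.
Given what's placed, (2,2) must be 2 to fit the 11 across and 7 down.
(3,1) = 2: only digit in both the 3-across and 19-down candidate sets.
(3,2) = 3 − 2 = 1 completes the 3 across.
(1,1) = 12 − 4 = 8 completes the 12 across.
(2,1) = 11 − 2 = 9 completes the 11 across.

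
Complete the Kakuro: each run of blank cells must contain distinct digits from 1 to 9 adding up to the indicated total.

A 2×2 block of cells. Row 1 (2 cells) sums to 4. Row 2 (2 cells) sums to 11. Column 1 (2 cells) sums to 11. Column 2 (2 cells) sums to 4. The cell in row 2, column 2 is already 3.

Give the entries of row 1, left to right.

3 1

4 in 2 cells must be {1,3}.
Intersecting the 4 across with the 11 down forces (1,1) = 3.
(1,2) = 4 − 3 = 1 completes the 4 across.
(2,1) = 11 − 3 = 8 completes the 11 across.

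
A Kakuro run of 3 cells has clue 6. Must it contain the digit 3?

The only way to make 6 from 3 distinct digits is {1,2,3}, which contains 3.

Yes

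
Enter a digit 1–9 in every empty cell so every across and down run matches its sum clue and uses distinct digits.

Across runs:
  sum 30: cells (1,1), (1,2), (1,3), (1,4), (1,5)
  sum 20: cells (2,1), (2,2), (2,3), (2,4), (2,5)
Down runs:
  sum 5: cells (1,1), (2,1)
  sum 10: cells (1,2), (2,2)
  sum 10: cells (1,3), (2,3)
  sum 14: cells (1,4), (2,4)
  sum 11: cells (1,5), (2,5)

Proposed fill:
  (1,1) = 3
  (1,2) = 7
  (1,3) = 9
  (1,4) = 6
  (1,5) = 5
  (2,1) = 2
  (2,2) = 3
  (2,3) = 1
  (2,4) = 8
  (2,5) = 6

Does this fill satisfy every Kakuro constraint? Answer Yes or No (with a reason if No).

Across: 3+7+9+6+5=30; 2+3+1+8+6=20. Down: 3+2=5; 7+3=10; 9+1=10; 6+8=14; 5+6=11. No digit repeats within any run.

Yes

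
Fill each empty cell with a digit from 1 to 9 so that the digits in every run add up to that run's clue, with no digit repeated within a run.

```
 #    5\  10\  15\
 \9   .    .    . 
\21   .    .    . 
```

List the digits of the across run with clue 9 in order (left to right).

1 2 6

The 9 across and the 15 down share only 6, so R1C3 = 6.
The 21 across and the 5 down share only 4, so R2C1 = 4.
R2C3 = 15 − 6 = 9 completes the 15 down.
R1C1 = 5 − 4 = 1 completes the 5 down.
R1C2 = 9 − 7 = 2 completes the 9 across.
R2C2 = 21 − 13 = 8 completes the 21 across.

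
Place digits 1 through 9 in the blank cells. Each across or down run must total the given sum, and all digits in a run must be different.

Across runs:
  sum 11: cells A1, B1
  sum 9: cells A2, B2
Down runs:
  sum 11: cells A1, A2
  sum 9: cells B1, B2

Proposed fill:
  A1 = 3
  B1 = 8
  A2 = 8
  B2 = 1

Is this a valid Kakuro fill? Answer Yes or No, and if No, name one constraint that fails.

Yes

Across: 3+8=11; 8+1=9. Down: 3+8=11; 8+1=9. No digit repeats within any run.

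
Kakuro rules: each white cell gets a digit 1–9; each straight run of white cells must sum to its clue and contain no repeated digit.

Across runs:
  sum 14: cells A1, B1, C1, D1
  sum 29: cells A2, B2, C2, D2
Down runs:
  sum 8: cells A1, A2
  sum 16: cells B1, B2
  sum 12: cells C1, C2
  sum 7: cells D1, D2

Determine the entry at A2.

29 in 4 cells must be {5,7,8,9}; 16 in 2 cells must be {7,9}.
Only 7 fits B1 under both its across sum 14 and down sum 16.
Given what's placed, C1 must be 4 to fit the 14 across and 12 down.
B2 = 16 − 7 = 9 completes the 16 down.
C2 = 12 − 4 = 8 completes the 12 down.
D2 = 5: the only remaining digit allowed by both the 29 across and the 7 down.
D1 = 7 − 5 = 2 completes the 7 down.
A2 = 29 − 22 = 7 completes the 29 across.

7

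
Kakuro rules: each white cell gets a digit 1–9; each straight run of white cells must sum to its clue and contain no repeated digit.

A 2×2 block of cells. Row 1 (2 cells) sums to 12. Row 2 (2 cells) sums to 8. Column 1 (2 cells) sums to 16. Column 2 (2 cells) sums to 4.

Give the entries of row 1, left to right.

9 3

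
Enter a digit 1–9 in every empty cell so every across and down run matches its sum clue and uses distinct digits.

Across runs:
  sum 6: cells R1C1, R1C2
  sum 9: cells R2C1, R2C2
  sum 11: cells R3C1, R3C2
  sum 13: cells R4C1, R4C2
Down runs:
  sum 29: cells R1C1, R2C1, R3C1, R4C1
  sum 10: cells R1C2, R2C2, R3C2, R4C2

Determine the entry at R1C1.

5

29 in 4 cells must be {5,7,8,9}; 10 in 4 cells must be {1,2,3,4}.
Only 5 fits R1C1 under both its across sum 6 and down sum 29.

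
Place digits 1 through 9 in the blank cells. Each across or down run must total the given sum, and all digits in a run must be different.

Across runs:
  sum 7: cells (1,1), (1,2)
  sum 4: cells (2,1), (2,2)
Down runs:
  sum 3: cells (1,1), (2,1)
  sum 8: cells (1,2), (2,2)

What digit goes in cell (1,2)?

5

4 in 2 cells must be {1,3}; 3 in 2 cells must be {1,2}.
The 4 across and the 3 down share only 1, so (2,1) = 1.
(2,2) = 4 − 1 = 3 completes the 4 across.
(1,1) = 3 − 1 = 2 completes the 3 down.
(1,2) = 7 − 2 = 5 completes the 7 across.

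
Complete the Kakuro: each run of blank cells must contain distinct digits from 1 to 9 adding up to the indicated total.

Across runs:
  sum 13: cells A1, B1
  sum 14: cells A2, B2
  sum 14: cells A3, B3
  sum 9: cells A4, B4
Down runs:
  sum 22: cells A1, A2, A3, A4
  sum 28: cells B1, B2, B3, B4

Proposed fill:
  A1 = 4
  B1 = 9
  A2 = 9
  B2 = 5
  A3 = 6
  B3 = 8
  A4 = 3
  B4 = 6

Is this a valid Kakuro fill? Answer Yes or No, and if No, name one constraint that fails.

Across: 4+9=13; 9+5=14; 6+8=14; 3+6=9. Down: 4+9+6+3=22; 9+5+8+6=28. No digit repeats within any run.

Yes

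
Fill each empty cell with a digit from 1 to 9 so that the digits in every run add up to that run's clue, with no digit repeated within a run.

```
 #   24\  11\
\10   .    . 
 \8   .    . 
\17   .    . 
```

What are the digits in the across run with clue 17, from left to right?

9 8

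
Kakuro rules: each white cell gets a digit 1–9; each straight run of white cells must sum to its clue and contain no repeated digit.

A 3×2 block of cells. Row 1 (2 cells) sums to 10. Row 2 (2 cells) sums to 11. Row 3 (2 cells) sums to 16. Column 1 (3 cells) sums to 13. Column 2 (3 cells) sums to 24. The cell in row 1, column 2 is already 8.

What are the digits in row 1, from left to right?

2 8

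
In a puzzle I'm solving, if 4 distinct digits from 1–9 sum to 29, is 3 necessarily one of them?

The only way to make 29 from 4 distinct digits is {5,7,8,9}, which does not contain 3.

No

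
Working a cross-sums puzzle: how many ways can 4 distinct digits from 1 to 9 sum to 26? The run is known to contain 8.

4 distinct digits from 1–9 sum between 10 and 30.
Keeping only sets containing 8.
Enumerating: {2,7,8,9}, {3,6,8,9}, {4,5,8,9}, {5,6,7,8}.

4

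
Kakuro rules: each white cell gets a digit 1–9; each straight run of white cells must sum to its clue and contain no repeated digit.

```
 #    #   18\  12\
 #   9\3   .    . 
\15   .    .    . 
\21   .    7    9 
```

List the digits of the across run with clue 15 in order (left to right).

4, 9, 2

3 in 2 cells must be {1,2}.
R1C2 = 2: the only remaining digit allowed by both the 3 across and the 18 down.
R1C3 = 3 − 2 = 1 completes the 3 across.
R2C2 = 18 − 9 = 9 completes the 18 down.
R2C3 = 12 − 10 = 2 completes the 12 down.
R3C1 = 21 − 16 = 5 completes the 21 across.
R2C1 = 15 − 11 = 4 completes the 15 across.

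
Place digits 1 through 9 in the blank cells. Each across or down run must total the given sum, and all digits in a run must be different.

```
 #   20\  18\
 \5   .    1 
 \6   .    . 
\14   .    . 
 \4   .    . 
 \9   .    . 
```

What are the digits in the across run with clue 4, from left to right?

4 in 2 cells must be {1,3}.
R1C1 = 5 − 1 = 4 completes the 5 across.
Given what's placed, R4C2 must be 3 to fit the 4 across and 18 down.
R4C1 = 4 − 3 = 1 completes the 4 across.

1 3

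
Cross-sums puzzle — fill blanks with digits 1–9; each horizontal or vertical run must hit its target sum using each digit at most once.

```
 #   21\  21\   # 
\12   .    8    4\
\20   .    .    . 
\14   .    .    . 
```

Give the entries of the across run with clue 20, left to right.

8 9 3

4 in 2 cells must be {1,3}.
R1C1 = 12 − 8 = 4 completes the 12 across.
Intersecting the 20 across with the 4 down forces R2C3 = 3.
R3C3 = 4 − 3 = 1 completes the 4 down.
R2C2 = 9: the only remaining digit allowed by both the 20 across and the 21 down.
R3C2 = 21 − 17 = 4 completes the 21 down.
R2C1 = 20 − 12 = 8 completes the 20 across.
R3C1 = 14 − 5 = 9 completes the 14 across.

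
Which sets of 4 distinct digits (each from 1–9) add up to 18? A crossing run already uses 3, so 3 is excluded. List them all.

{1,2,6,9}; {1,2,7,8}; {1,4,5,8}; {1,4,6,7}; {2,4,5,7}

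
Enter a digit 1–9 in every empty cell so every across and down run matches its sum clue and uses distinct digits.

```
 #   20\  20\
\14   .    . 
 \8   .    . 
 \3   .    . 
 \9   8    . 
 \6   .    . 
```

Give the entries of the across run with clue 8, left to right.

3 5

3 in 2 cells must be {1,2}.
R4C2 = 9 − 8 = 1 completes the 9 across.
Given what's placed, R3C2 must be 2 to fit the 3 across and 20 down.
R3C1 = 3 − 2 = 1 completes the 3 across.
Nothing is forced directly, so branch on R5C2, whose candidates are 4 or 5. If R5C2 = 5: that forces R2C2 = 3, after which R5C1 would have to be in {1} for the 6 across but in {2,3,4,5,6} for the 20 down — contradiction. So R5C2 = 4.
R5C1 = 6 − 4 = 2 completes the 6 across.
Nothing is forced directly, so branch on R1C1, whose candidates are 5 or 6. If R1C1 = 5: then R1C2 would have to be in {9} for the 14 across but in {5,6,7,8} for the 20 down — contradiction. So R1C1 = 6.
R1C2 = 14 − 6 = 8 completes the 14 across.
R2C1 = 20 − 17 = 3 completes the 20 down.
R2C2 = 8 − 3 = 5 completes the 8 across.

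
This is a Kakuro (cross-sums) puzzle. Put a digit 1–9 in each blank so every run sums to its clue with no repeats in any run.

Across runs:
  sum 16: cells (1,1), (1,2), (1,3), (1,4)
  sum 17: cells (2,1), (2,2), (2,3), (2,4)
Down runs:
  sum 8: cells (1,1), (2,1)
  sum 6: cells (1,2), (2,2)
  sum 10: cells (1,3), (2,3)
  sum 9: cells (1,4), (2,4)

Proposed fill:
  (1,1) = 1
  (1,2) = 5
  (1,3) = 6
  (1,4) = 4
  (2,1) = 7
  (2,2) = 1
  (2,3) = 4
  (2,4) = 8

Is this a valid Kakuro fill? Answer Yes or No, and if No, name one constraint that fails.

No — the across run (2,1)–(2,4) sums to 20, not 17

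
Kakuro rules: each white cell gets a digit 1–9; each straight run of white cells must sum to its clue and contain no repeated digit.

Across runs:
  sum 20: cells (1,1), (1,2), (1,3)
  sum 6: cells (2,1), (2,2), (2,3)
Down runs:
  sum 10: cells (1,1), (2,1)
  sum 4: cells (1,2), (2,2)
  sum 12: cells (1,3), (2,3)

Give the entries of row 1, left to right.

8, 3, 9

6 in 3 cells must be {1,2,3}; 4 in 2 cells must be {1,3}.
The 20 across and the 4 down share only 3, so (1,2) = 3.
(2,2) = 4 − 3 = 1 completes the 4 down.
Given what's placed, (2,3) must be 3 to fit the 6 across and 12 down.
(1,3) = 12 − 3 = 9 completes the 12 down.
(2,1) = 6 − 4 = 2 completes the 6 across.
(1,1) = 20 − 12 = 8 completes the 20 across.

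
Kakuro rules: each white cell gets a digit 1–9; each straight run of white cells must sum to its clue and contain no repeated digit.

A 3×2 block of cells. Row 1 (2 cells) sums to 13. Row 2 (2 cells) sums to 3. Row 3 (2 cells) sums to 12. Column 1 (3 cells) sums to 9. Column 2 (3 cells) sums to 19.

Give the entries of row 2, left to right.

3 in 2 cells must be {1,2}.
The 3 across and the 19 down share only 2, so (2,2) = 2.
(2,1) = 3 − 2 = 1 completes the 3 across.
Nothing is forced directly, so branch on (1,1), whose candidates are 5 or 6. If (1,1) = 6: then (1,2) would have to be in {7} for the 13 across but in {8,9} for the 19 down — contradiction. So (1,1) = 5.
(1,2) = 13 − 5 = 8 completes the 13 across.
(3,1) = 9 − 6 = 3 completes the 9 down.
(3,2) = 12 − 3 = 9 completes the 12 across.

1 2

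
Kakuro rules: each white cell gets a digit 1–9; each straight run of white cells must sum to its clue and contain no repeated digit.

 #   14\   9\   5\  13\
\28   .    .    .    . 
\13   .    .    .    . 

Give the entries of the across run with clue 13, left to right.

Only 4 fits R1C3 under both its across sum 28 and down sum 5.
R2C3 = 5 − 4 = 1 completes the 5 down.
Nothing is forced directly, so branch on R1C1, whose candidates are 8 or 9. If R1C1 = 9: that forces R2C1 = 5, R2C4 = 4, after which R1C4 would have to be in {7,8} for the 28 across but in {9} for the 13 down — contradiction. So R1C1 = 8.
R1C2 = 7: the only remaining digit allowed by both the 28 across and the 9 down.
R1C4 = 28 − 19 = 9 completes the 28 across.
R2C1 = 14 − 8 = 6 completes the 14 down.
R2C2 = 9 − 7 = 2 completes the 9 down.
R2C4 = 13 − 9 = 4 completes the 13 across.

6 2 1 4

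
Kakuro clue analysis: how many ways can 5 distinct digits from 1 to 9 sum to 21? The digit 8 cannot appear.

5 distinct digits from 1–9 sum between 15 and 35.
Dropping sets that contain 8.
Enumerating: {1,2,3,6,9}, {1,2,4,5,9}, {1,2,5,6,7}, {1,3,4,6,7}, {2,3,4,5,7}.

5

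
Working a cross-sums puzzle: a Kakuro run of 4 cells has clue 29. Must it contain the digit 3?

No

The only way to make 29 from 4 distinct digits is {5,7,8,9}, which does not contain 3.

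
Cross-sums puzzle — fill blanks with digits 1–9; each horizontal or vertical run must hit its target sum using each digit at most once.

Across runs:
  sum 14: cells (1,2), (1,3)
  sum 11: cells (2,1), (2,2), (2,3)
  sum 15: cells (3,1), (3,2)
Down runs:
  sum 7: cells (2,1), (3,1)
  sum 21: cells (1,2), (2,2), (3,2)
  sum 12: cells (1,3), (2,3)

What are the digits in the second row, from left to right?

The 15 across and the 7 down share only 6, so (3,1) = 6.
(3,2) = 15 − 6 = 9 completes the 15 across.
(2,1) = 7 − 6 = 1 completes the 7 down.
No cell is forced outright now. (1,2) can only be 5 or 8 (the digits allowed by both its 14 across and its 21 down). If (1,2) = 8: then (1,3) would have to be in {6} for the 14 across but in {3,4,5,7,8,9} for the 12 down — contradiction. So (1,2) = 5.
(1,3) = 14 − 5 = 9 completes the 14 across.
(2,2) = 21 − 14 = 7 completes the 21 down.
(2,3) = 11 − 8 = 3 completes the 11 across.

1, 7, 3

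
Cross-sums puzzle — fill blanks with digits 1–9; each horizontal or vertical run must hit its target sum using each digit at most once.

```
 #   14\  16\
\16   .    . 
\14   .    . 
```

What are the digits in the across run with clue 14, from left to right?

5, 9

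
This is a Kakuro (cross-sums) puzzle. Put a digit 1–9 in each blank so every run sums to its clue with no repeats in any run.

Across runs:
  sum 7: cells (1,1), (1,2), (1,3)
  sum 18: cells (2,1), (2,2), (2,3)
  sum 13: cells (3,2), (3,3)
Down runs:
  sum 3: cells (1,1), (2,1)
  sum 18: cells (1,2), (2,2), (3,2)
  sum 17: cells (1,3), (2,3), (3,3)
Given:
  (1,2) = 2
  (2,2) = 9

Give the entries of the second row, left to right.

2 9 7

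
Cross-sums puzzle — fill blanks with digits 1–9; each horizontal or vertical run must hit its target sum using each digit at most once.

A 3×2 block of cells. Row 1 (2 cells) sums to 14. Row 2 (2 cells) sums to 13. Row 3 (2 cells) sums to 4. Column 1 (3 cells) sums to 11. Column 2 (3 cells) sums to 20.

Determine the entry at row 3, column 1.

4 in 2 cells must be {1,3}.
The 4 across and the 20 down share only 3, so (3,2) = 3.
(3,1) = 4 − 3 = 1 completes the 4 across.
Nothing is forced directly, so branch on (1,1), whose candidates are 6 or 8. If (1,1) = 8: then (1,2) would have to be in {6} for the 14 across but in {8,9} for the 20 down — contradiction. So (1,1) = 6.
(1,2) = 14 − 6 = 8 completes the 14 across.
(2,1) = 11 − 7 = 4 completes the 11 down.
(2,2) = 13 − 4 = 9 completes the 13 across.

1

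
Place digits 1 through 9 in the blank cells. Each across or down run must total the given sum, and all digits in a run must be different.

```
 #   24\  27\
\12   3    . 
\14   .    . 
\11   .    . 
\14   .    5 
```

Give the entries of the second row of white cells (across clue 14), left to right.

8, 6

R1C2 = 12 − 3 = 9 completes the 12 across.
Given what's placed, R2C2 must be 6 to fit the 14 across and 27 down.
R3C2 = 27 − 20 = 7 completes the 27 down.
R4C1 = 14 − 5 = 9 completes the 14 across.
R2C1 = 14 − 6 = 8 completes the 14 across.
R3C1 = 11 − 7 = 4 completes the 11 across.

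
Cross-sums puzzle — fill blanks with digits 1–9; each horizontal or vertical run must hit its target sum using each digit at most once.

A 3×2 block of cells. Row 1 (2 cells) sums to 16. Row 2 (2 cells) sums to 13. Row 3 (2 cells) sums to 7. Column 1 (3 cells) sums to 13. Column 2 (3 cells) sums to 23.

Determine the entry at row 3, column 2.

16 in 2 cells must be {7,9}; 23 in 3 cells must be {6,8,9}.
The 16 across and the 23 down share only 9, so (1,2) = 9.
Given what's placed, (3,2) must be 6 to fit the 7 across and 23 down.
(1,1) = 16 − 9 = 7 completes the 16 across.
(2,2) = 23 − 15 = 8 completes the 23 down.
(3,1) = 7 − 6 = 1 completes the 7 across.
(2,1) = 13 − 8 = 5 completes the 13 across.

6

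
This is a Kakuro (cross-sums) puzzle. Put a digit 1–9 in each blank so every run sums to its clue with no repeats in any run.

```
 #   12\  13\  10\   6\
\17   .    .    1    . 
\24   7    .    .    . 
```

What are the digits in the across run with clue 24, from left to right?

7 6 9 2

R1C1 = 12 − 7 = 5 completes the 12 down.
R2C3 = 10 − 1 = 9 completes the 10 down.
No cell is forced outright now. R2C4 can only be 2 or 5 (the digits allowed by both its 24 across and its 6 down). If R2C4 = 5: then R1C4 would have to be in {2,3,4,7,8,9} for the 17 across but in {1} for the 6 down — contradiction. So R2C4 = 2.
R1C4 = 6 − 2 = 4 completes the 6 down.
R2C2 = 24 − 18 = 6 completes the 24 across.
R1C2 = 17 − 10 = 7 completes the 17 across.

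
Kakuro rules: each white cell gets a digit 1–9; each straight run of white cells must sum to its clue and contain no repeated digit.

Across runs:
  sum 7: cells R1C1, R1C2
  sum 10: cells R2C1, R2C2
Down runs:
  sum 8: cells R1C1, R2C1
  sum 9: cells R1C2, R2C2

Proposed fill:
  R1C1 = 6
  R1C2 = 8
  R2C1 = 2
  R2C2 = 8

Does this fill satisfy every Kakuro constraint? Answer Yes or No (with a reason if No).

No — the down run R1C2–R2C2 sums to 16, not 9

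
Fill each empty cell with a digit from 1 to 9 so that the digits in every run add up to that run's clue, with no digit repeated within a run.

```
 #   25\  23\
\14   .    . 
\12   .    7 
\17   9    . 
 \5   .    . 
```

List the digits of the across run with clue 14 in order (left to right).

8 6

17 in 2 cells must be {8,9}.
R2C1 = 12 − 7 = 5 completes the 12 across.
R3C2 = 17 − 9 = 8 completes the 17 across.
R1C1 = 8: the only remaining digit allowed by both the 14 across and the 25 down.
R1C2 = 14 − 8 = 6 completes the 14 across.
R4C1 = 25 − 22 = 3 completes the 25 down.
R4C2 = 5 − 3 = 2 completes the 5 across.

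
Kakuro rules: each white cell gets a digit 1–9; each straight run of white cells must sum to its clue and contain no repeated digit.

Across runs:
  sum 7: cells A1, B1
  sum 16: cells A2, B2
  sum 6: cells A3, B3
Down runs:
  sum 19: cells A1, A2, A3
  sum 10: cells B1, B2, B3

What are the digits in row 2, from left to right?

16 in 2 cells must be {7,9}.
The 16 across and the 10 down share only 7, so B2 = 7.
A2 = 16 − 7 = 9 completes the 16 across.
Nothing is forced directly, so branch on B1, whose candidates are 1 or 2. If B1 = 2: then A1 would have to be in {5} for the 7 across but in {2,3,4,6,7,8} for the 19 down — contradiction. So B1 = 1.
A1 = 7 − 1 = 6 completes the 7 across.
A3 = 19 − 15 = 4 completes the 19 down.
B3 = 6 − 4 = 2 completes the 6 across.

9 7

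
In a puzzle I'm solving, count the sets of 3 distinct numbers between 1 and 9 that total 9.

3 distinct digits from 1–9 sum between 6 and 24.
Enumerating: {1,2,6}, {1,3,5}, {2,3,4}.

3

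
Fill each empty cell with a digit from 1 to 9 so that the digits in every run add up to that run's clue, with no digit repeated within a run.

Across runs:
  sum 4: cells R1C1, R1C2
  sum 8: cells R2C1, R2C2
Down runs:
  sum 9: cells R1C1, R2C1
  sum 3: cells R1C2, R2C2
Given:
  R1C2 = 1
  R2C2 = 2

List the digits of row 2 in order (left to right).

4 in 2 cells must be {1,3}; 3 in 2 cells must be {1,2}.
R1C1 = 4 − 1 = 3 completes the 4 across.
R2C1 = 8 − 2 = 6 completes the 8 across.

6, 2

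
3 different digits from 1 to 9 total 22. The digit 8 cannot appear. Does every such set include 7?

Yes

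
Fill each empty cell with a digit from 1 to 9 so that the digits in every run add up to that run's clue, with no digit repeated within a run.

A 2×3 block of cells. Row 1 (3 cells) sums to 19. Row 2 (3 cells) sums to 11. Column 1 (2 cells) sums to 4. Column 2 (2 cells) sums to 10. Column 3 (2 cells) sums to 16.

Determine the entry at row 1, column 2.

4 in 2 cells must be {1,3}; 16 in 2 cells must be {7,9}.
The 19 across and the 4 down share only 3, so (1,1) = 3.
(2,1) = 4 − 3 = 1 completes the 4 down.
Given what's placed, (2,3) must be 7 to fit the 11 across and 16 down.
(1,3) = 16 − 7 = 9 completes the 16 down.
(2,2) = 11 − 8 = 3 completes the 11 across.
(1,2) = 19 − 12 = 7 completes the 19 across.

7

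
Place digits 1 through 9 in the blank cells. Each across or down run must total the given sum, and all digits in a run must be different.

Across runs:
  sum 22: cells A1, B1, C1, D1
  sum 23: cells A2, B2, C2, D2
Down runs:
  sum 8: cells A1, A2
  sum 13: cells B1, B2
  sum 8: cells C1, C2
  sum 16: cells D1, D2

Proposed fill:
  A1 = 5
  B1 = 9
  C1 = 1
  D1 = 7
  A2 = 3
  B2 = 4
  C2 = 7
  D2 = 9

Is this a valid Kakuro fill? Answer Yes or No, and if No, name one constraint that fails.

Yes

Across: 5+9+1+7=22; 3+4+7+9=23. Down: 5+3=8; 9+4=13; 1+7=8; 7+9=16. No digit repeats within any run.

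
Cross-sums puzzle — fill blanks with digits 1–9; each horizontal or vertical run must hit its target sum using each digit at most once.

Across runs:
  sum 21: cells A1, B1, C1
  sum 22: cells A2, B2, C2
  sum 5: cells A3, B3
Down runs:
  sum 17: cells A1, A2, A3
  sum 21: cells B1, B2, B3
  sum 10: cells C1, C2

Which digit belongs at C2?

6

Only 4 fits B3 under both its across sum 5 and down sum 21.
A3 = 5 − 4 = 1 completes the 5 across.
Nothing is forced directly, so branch on B1, whose candidates are 8 or 9. If B1 = 9: that forces A1 = 7, after which C1 would have to be in {5} for the 21 across but in {1,2,3,4,6,7,8,9} for the 10 down — contradiction. So B1 = 8.
B2 = 21 − 12 = 9 completes the 21 down.
A2 = 7: the only remaining digit allowed by both the 22 across and the 17 down.
C2 = 22 − 16 = 6 completes the 22 across.
A1 = 17 − 8 = 9 completes the 17 down.
C1 = 21 − 17 = 4 completes the 21 across.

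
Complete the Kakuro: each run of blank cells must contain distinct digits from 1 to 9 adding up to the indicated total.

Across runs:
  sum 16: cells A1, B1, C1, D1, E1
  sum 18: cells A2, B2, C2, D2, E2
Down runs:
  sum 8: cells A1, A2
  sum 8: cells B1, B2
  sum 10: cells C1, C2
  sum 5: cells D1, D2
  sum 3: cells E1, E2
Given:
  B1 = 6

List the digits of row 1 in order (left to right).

3 6 4 1 2

16 in 5 cells must be {1,2,3,4,6}; 3 in 2 cells must be {1,2}.
B2 = 8 − 6 = 2 completes the 8 down.
Given what's placed, E2 must be 1 to fit the 18 across and 3 down.
E1 = 3 − 1 = 2 completes the 3 down.
No cell is forced outright now. D2 can only be 3 or 4 (the digits allowed by both its 18 across and its 5 down). If D2 = 3: then D1 would have to be in {1,3,4} for the 16 across but in {2} for the 5 down — contradiction. So D2 = 4.
D1 = 5 − 4 = 1 completes the 5 down.
Given what's placed, A1 must be 3 to fit the 16 across and 8 down.
C1 = 16 − 12 = 4 completes the 16 across.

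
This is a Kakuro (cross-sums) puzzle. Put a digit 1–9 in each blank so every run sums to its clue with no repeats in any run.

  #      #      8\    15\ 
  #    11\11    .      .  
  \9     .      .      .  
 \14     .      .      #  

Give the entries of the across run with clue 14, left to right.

9 5

The 9 across and the 15 down share only 6, so R2C3 = 6.
Intersecting the 14 across with the 8 down forces R3C2 = 5.
R1C2 = 2: the only remaining digit allowed by both the 11 across and the 8 down.
R1C3 = 11 − 2 = 9 completes the 11 across.
R2C1 = 2: the only remaining digit allowed by both the 9 across and the 11 down.
R2C2 = 9 − 8 = 1 completes the 9 across.
R3C1 = 14 − 5 = 9 completes the 14 across.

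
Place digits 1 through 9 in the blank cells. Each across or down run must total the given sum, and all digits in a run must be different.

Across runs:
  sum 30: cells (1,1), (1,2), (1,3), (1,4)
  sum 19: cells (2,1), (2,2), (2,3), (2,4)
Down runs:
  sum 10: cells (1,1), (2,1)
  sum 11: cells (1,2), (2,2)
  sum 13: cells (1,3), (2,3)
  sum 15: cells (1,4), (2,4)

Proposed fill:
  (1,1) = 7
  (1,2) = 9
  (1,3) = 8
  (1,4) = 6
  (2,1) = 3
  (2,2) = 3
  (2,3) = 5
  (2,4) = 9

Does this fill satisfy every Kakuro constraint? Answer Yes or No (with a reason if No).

No — the down run (1,2)–(2,2) sums to 12, not 11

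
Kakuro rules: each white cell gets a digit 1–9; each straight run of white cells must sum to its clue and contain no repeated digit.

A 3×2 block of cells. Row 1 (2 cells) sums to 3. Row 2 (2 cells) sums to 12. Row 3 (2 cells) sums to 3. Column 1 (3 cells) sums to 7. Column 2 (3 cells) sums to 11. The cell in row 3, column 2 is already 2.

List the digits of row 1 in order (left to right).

3 in 2 cells must be {1,2}; 7 in 3 cells must be {1,2,4}.
(1,2) = 1: the only remaining digit allowed by both the 3 across and the 11 down.
The 12 across and the 7 down share only 4, so (2,1) = 4.
(2,2) = 12 − 4 = 8 completes the 12 across.
(3,1) = 3 − 2 = 1 completes the 3 across.
(1,1) = 3 − 1 = 2 completes the 3 across.

2, 1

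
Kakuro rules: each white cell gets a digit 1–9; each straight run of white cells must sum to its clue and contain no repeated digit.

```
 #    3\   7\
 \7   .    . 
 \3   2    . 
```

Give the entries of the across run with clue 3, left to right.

2, 1

3 in 2 cells must be {1,2}.
R1C1 = 3 − 2 = 1 completes the 3 down.
R1C2 = 7 − 1 = 6 completes the 7 across.
R2C2 = 3 − 2 = 1 completes the 3 across.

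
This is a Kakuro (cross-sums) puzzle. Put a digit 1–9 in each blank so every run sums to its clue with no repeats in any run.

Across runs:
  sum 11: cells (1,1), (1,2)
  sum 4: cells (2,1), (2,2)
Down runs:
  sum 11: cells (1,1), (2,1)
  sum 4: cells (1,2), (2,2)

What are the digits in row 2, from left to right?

3 1

4 in 2 cells must be {1,3}.
The 11 across and the 4 down share only 3, so (1,2) = 3.
The 4 across and the 11 down share only 3, so (2,1) = 3.
(2,2) = 4 − 3 = 1 completes the 4 across.
(1,1) = 11 − 3 = 8 completes the 11 across.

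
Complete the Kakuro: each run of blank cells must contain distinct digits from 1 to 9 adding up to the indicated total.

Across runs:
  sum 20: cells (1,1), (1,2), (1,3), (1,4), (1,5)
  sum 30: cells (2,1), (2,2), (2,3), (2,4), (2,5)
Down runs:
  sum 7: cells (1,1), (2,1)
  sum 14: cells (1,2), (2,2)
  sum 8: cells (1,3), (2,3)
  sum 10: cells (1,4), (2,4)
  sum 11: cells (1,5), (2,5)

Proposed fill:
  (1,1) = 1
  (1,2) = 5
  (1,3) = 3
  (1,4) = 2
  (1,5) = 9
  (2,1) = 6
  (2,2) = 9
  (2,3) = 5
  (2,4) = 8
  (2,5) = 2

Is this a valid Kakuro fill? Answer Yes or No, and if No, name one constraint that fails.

Yes

Across: 1+5+3+2+9=20; 6+9+5+8+2=30. Down: 1+6=7; 5+9=14; 3+5=8; 2+8=10; 9+2=11. No digit repeats within any run.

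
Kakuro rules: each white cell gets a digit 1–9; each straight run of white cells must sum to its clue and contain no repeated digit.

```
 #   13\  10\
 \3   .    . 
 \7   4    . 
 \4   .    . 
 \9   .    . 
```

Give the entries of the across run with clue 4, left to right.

3 in 2 cells must be {1,2}; 4 in 2 cells must be {1,3}; 10 in 4 cells must be {1,2,3,4}.
R2C2 = 7 − 4 = 3 completes the 7 across.
Given what's placed, R3C2 must be 1 to fit the 4 across and 10 down.
Given what's placed, R1C2 must be 2 to fit the 3 across and 10 down.
R3C1 = 4 − 1 = 3 completes the 4 across.
R4C2 = 10 − 6 = 4 completes the 10 down.
R1C1 = 3 − 2 = 1 completes the 3 across.
R4C1 = 9 − 4 = 5 completes the 9 across.

3, 1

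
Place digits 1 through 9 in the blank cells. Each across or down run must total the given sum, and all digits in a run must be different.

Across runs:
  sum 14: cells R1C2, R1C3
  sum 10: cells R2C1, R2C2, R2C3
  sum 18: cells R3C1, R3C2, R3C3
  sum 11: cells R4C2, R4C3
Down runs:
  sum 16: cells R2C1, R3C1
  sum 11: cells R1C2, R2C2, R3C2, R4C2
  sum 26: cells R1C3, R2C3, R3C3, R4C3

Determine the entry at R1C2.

5

16 in 2 cells must be {7,9}; 11 in 4 cells must be {1,2,3,5}.
Only 5 fits R1C2 under both its across sum 14 and down sum 11.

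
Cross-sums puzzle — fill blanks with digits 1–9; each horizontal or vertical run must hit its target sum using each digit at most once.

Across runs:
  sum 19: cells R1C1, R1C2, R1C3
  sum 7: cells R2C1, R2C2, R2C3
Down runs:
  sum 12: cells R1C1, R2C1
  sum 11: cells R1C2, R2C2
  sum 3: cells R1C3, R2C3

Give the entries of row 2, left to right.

7 in 3 cells must be {1,2,4}; 3 in 2 cells must be {1,2}.
The 19 across and the 3 down share only 2, so R1C3 = 2.
The 7 across and the 12 down share only 4, so R2C1 = 4.
R2C2 = 2: the only remaining digit allowed by both the 7 across and the 11 down.
R2C3 = 7 − 6 = 1 completes the 7 across.
R1C1 = 12 − 4 = 8 completes the 12 down.
R1C2 = 19 − 10 = 9 completes the 19 across.

4 2 1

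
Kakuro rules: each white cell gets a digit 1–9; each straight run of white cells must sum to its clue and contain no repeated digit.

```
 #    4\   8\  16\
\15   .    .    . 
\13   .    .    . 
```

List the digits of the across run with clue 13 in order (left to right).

1, 3, 9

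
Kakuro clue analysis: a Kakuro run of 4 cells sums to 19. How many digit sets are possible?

4 distinct digits from 1–9 sum between 10 and 30.

11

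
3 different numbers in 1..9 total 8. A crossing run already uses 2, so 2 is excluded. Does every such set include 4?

Yes

The only way to make 8 from 3 distinct digits under that restriction is {1,3,4}, which contains 4.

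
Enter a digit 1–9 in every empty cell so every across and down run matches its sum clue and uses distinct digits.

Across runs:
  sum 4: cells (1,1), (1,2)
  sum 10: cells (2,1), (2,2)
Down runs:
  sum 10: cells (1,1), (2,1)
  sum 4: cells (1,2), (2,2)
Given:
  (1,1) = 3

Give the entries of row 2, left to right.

4 in 2 cells must be {1,3}.
(1,2) = 4 − 3 = 1 completes the 4 across.
(2,1) = 10 − 3 = 7 completes the 10 down.
(2,2) = 10 − 7 = 3 completes the 10 across.

7 3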